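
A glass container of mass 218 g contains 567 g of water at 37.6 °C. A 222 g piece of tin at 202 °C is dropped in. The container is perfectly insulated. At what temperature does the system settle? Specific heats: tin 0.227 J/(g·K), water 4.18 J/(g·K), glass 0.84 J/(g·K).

T_f ≈ 40.8 °C

T_f = Σ m_i c_i T_i / Σ m_i c_i:
T_f = (50.39×202 + 2370.1×37.6 + 183.12×37.6) / (50.39 + 2370.1 + 183.12)
    = 106179 / 2603.6 ≈ 40.78 °C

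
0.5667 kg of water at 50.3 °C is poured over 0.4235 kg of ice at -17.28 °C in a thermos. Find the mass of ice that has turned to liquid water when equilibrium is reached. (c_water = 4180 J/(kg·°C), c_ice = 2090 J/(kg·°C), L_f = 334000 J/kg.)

m_melted ≈ 0.311 kg

Cooling the water to 0 °C releases 0.5667·4180·50.3 = 119151 J.
Of that, 0.4235·2090·17.28 = 15295 J goes to bring the ice to 0 °C, leaving 103856 J.
Fully melting the ice requires m_ice L_f = 0.4235·334000 = 141449 J.
103856 J < 141449 J, so only part of the ice melts and the system sits at 0 °C.
m_melted·334000 = 103856  ⇒  m_melted ≈ 0.3109 kg.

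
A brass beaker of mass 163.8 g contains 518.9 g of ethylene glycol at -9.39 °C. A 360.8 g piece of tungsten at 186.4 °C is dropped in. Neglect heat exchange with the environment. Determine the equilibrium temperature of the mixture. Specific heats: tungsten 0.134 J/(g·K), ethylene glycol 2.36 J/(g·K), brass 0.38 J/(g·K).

T_f ≈ -2.3 °C

Conservation of energy gives ΣQ = 0:
360.8·0.134·(T − 186.4) + 518.9·2.36·(T − (-9.39)) + 163.8·0.38·(T − (-9.39)) = 0
48.35(T − 186.4) + 1224.6(T − (-9.39)) + 62.24(T − (-9.39)) = 0
1335.2 T = -3071.6
T = -3071.6/1335.2 ≈ -2.30 °C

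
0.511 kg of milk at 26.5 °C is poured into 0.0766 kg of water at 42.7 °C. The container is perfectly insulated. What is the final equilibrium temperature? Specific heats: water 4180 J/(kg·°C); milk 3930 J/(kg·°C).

T_f ≈ 28.7 °C

Energy conservation, ΣQ = 0:
0.0766*4180*(T − 42.7) + 0.511*3930*(T − 26.5) = 0
2328.4 T = 66890
T = 66890/2328.4 ≈ 28.73 °C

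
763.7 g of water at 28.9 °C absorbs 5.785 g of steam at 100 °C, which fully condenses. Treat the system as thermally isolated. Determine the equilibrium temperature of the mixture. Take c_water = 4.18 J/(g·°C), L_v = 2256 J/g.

T_f ≈ 33.5 °C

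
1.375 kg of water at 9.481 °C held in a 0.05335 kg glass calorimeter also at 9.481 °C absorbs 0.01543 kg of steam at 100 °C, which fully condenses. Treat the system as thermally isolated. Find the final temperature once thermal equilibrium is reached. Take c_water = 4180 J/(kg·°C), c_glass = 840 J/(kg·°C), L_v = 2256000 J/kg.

T_f ≈ 16.4 °C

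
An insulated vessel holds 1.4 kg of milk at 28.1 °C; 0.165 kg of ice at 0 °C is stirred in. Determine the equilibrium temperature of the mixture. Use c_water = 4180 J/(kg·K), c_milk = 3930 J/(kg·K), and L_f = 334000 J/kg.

Energy balance with sensible and latent terms:
latent heat to melt: 0.165×334000 = 55110
  warm the meltwater: 689.7 T
  milk cools: 1.4×3930×(T − 28.1) = 5502(T − 28.1)
6191.7 T = 154606 − 55110 = 99496
T ≈ 16.07 °C. Since T > 0 °C, the all-ice-melts assumption holds.

T_f ≈ 16.1 °C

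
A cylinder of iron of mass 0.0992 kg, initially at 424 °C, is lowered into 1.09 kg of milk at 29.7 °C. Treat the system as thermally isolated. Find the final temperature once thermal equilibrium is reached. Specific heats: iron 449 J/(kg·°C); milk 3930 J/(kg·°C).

T_f ≈ 33.8 °C

T_f = Σ m_i c_i T_i / Σ m_i c_i:
T_f = (44.54*424 + 4283.7*29.7) / (44.54 + 4283.7)
    = 146111 / 4328.2 ≈ 33.76 °C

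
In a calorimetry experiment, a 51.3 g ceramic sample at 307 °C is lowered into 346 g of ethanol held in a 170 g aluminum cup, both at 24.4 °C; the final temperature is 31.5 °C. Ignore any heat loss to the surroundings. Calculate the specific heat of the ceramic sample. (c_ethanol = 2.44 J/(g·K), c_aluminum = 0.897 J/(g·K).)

c ≈ 0.501 J/(g·K)

Energy conservation, ΣQ = 0:
51.3×c×(31.5 − 307) + 346×2.44×(31.5 − 24.4) + 170×0.897×(31.5 − 24.4) = 0
-14133 c = -7076.8
c = -7076.8/-14133 ≈ 0.5007 J/(g·K)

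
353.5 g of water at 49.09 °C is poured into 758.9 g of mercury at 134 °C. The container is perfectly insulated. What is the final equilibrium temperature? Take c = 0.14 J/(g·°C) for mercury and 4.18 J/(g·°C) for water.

|Q_mercury| = |Q_water|:
758.9·0.14·(134 − T) = 353.5·4.18·(T − 49.09)
106.25(134 − T) = 1477.6(T − 49.09)
1583.9 T = 86774  ⇒  T ≈ 54.79 °C

T_f ≈ 54.8 °C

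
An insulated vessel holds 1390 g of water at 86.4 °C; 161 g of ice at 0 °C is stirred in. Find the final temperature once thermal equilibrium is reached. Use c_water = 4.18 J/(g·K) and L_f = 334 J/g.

T_f ≈ 69.1 °C

Taking heat into each body as positive, Σ m c ΔT = 0:
fusion: m_ice L_f = 161·334 = 53774
  warm the meltwater: 672.98 T
  water cools: 1390·4.18·(T − 86.4) = 5810.2(T − 86.4)
6483.2 T = 502001 − 53774 = 448227
T ≈ 69.14 °C — above 0 °C, consistent with complete melting.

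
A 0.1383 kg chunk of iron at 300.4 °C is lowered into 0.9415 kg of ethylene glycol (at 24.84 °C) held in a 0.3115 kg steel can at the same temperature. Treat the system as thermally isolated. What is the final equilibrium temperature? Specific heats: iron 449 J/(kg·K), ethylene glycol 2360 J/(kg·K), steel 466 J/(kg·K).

T_f ≈ 31.9 °C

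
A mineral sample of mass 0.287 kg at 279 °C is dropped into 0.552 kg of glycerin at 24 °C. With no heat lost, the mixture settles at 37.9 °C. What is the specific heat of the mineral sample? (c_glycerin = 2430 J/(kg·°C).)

c ≈ 269 J/(kg·°C)

m_s c (T_s − T_f) = m_glycerin c_glycerin (T_f − T_0):
0.287·c·(279 − 37.9) = 0.552·2430·(37.9 − 24)
69.2 c = 18645  ⇒  c ≈ 269.5 J/(kg·°C)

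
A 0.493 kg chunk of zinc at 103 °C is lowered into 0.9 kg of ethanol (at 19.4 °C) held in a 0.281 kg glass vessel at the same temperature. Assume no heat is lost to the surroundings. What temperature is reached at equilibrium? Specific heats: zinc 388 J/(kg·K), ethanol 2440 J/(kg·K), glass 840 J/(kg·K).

T_f ≈ 25.5 °C

Taking heat into each body as positive, Σ m c ΔT = 0:
0.493*388*(T − 103) + 0.9*2440*(T − 19.4) + 0.281*840*(T − 19.4) = 0
191.28(T − 103) + 2196(T − 19.4) + 236.04(T − 19.4) = 0
(191.28 + 2196 + 236.04) T = 191.28*103 + 2196*19.4 + 236.04*19.4
T ≈ 25.50 °C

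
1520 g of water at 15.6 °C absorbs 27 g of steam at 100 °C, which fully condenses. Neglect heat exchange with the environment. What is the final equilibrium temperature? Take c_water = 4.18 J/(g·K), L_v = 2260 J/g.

T_f ≈ 26.5 °C

Heat gained plus heat lost sum to zero:
condense steam: −27×2260 = −61020
  condensed water 100 °C→T: 112.86(T − 100)
  original water: 6353.6(T − 15.6)
6466.5 T = 61020 + 11286 + 99116 = 171422
T ≈ 26.51 °C (< 100 °C, so full condensation is consistent).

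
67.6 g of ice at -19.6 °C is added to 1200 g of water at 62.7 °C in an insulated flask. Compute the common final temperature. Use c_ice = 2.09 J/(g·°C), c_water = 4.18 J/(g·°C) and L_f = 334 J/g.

Energy balance with sensible and latent terms:
warm ice to 0 °C: 67.6×2.09×(0 − (-19.6)) = 2769.2
  latent heat to melt: 67.6×334 = 22578
  meltwater 0→T: 67.6×4.18×T = 282.57 T
  water cools: 1200×4.18×(T − 62.7) = 5016(T − 62.7)
5298.6 T = 314503 − 25348 = 289156
T ≈ 54.57 °C (positive, so assuming full melt was valid).

T_f ≈ 54.6 °C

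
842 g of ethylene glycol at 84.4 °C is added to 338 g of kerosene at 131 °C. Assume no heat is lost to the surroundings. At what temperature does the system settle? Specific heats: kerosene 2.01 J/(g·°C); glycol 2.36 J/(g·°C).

T_f ≈ 96.3 °C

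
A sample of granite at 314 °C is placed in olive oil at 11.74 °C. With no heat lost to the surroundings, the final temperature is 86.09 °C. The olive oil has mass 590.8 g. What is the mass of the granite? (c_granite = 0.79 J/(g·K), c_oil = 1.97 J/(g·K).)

|Q_granite| = |Q_oil|:
m×0.79×(314 − 86.09) = 590.8×1.97×(86.09 − 11.74)
180.05 m = 86534  ⇒  m ≈ 480.6 g

m ≈ 481 g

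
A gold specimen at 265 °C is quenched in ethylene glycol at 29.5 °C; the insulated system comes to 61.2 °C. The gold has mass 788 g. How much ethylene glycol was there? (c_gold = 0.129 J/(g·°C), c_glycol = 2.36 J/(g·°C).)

m ≈ 277 g

Heat lost by the gold = heat gained by the glycol:
788×0.129×(265 − 61.2) = m×2.36×(61.2 − 29.5)
74.81 m = 20717  ⇒  m ≈ 276.9 g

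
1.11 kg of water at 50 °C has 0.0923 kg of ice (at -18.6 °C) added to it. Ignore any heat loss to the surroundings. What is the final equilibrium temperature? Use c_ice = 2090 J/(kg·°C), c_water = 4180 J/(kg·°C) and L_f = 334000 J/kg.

T_f ≈ 39.3 °C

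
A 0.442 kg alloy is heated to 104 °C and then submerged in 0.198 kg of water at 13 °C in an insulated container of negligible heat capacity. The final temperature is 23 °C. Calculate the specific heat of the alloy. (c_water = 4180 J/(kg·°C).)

c ≈ 231 J/(kg·°C)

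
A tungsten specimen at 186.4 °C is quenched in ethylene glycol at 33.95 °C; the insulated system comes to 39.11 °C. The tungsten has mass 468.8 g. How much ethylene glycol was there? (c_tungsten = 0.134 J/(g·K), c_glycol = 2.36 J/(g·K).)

Heat lost by the tungsten = heat gained by the glycol:
468.8·0.134·(186.4 − 39.11) = m·2.36·(39.11 − 33.95)
12.18 m = 9252.6  ⇒  m ≈ 759.8 g

m ≈ 760 g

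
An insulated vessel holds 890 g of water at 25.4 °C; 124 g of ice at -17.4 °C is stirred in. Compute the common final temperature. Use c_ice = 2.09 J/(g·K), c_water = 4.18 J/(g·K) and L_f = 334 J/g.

T_f ≈ 11.5 °C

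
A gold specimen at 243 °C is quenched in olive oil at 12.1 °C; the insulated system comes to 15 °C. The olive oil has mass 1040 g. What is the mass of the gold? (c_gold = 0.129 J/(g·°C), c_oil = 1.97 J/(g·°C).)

m ≈ 202 g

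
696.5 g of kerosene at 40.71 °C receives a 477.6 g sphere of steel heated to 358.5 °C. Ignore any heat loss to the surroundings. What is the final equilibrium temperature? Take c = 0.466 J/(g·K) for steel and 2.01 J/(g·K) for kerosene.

Taking heat into each body as positive, Σ m c ΔT = 0:
477.6×0.466×(T − 358.5) + 696.5×2.01×(T − 40.71) = 0
222.56(T − 358.5) + 1400(T − 40.71) = 0
1622.5 T = 136781
T = 136781 / 1622.5 = 84.3 °C

T_f ≈ 84.3 °C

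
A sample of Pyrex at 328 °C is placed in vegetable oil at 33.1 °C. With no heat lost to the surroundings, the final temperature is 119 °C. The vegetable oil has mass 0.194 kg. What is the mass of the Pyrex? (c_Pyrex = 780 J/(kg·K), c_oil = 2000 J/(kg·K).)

m ≈ 0.204 kg

|Q_Pyrex| = |Q_oil|:
m×780×(328 − 119) = 0.194×2000×(119 − 33.1)
163020 m = 33329  ⇒  m ≈ 0.2044 kg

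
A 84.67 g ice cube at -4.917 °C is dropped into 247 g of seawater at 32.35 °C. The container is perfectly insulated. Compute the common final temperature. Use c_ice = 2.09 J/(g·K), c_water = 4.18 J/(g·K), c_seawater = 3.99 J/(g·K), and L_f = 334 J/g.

T_f ≈ 2.0 °C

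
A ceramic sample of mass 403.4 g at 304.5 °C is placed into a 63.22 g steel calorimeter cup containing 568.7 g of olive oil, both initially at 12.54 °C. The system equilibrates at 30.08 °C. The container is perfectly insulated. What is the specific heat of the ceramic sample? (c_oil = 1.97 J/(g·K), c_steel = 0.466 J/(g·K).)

Heat gained plus heat lost sum to zero:
403.4×c×(30.08 − 304.5) + 568.7×1.97×(30.08 − 12.54) + 63.22×0.466×(30.08 − 12.54) = 0
-110701 c = -20167
c = -20167/-110701 ≈ 0.1822 J/(g·K)

c ≈ 0.182 J/(g·K)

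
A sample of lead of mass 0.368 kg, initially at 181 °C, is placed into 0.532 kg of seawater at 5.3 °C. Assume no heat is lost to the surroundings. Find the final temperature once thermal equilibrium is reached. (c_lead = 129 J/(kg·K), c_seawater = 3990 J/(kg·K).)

T_f ≈ 9.1 °C

Setting the total heat transfer to zero:
0.368*129*(T − 181) + 0.532*3990*(T − 5.3) = 0
47.47(T − 181) + 2122.7(T − 5.3) = 0
(47.47 + 2122.7) T = 47.47*181 + 2122.7*5.3
T = 19843/2170.2 ≈ 9.14 °C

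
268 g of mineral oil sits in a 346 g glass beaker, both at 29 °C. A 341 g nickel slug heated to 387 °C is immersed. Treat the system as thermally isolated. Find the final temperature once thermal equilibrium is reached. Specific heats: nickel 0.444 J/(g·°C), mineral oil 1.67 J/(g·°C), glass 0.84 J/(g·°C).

Setting the total heat transfer to zero:
341*0.444*(T − 387) + 268*1.67*(T − 29) + 346*0.84*(T − 29) = 0
(151.4 + 447.56 + 290.64) T = 151.4*387 + 447.56*29 + 290.64*29
T = 80001 / 889.6 = 89.9 °C

T_f ≈ 89.9 °C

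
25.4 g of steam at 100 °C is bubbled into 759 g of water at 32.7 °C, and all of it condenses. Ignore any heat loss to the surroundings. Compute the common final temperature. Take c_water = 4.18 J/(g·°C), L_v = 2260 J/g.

T_f ≈ 52.4 °C

Setting the total heat transfer to zero:
latent heat released on condensation: 25.4×2260 = 57404
  condensate cools 100→T: 25.4×4.18×(T − 100) = 106.17(T − 100)
  water warms: 759×4.18×(T − 32.7) = 3172.6(T − 32.7)
3278.8 T = 57404 + 10617 + 103745 = 171766
T ≈ 52.39 °C (< 100 °C, so full condensation is consistent).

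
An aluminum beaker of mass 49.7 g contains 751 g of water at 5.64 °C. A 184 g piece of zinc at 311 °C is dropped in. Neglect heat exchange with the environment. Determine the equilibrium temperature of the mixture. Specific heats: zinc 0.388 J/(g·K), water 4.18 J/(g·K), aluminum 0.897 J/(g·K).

Setting the total heat transfer to zero:
184·0.388·(T − 311) + 751·4.18·(T − 5.64) + 49.7·0.897·(T − 5.64) = 0
71.39(T − 311) + 3139.2(T − 5.64) + 44.58(T − 5.64) = 0
(71.39 + 3139.2 + 44.58) T = 71.39·311 + 3139.2·5.64 + 44.58·5.64
T = 40159/3255.2 ≈ 12.34 °C

T_f ≈ 12.3 °C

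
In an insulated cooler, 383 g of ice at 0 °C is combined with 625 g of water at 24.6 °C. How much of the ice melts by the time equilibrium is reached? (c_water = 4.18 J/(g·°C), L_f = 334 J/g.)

m_melted ≈ 192 g

Cooling the water to 0 °C releases 625×4.18×24.6 = 64268 J.
To melt every bit of ice: 383×334 = 127922 J.
Since 64268 < 127922 J, not all the ice melts; equilibrium is at 0 °C.
m_melt = 64268 / L_f = 192.4 g.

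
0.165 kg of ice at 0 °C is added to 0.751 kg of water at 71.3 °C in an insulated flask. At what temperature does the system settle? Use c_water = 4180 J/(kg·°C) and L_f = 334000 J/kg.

T_f ≈ 44.1 °C

Energy balance with sensible and latent terms:
melt ice: 0.165×334000 = 55110; warm the meltwater: 689.7 T; water cools: 0.751×4180×(T − 71.3) = 3139.2(T − 71.3)
3828.9 T = 223824 − 55110 = 168714
T ≈ 44.06 °C. Since T > 0 °C, the all-ice-melts assumption holds.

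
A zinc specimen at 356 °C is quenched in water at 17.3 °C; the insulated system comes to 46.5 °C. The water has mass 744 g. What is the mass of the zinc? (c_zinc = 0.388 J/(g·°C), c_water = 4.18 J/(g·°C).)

Heat gained plus heat lost sum to zero:
m·0.388·(46.5 − 356) + 744·4.18·(46.5 − 17.3) = 0
-120.09 m = -90810
m = -90810/-120.09 ≈ 756.2 g

m ≈ 756 g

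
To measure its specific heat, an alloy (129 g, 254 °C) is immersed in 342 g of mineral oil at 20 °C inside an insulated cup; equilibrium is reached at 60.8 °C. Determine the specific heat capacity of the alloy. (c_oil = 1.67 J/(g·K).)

Heat lost by the alloy = heat gained by the oil:
129×c×(254 − 60.8) = 342×1.67×(60.8 − 20)
24923 c = 23303  ⇒  c ≈ 0.935 J/(g·K)

c ≈ 0.935 J/(g·K)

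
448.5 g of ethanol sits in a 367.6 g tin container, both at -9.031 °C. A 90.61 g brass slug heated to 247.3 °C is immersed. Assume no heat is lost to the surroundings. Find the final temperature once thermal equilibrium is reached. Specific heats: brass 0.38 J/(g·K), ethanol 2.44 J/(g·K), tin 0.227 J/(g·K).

Conservation of energy gives ΣQ = 0:
90.61*0.38*(T − 247.3) + 448.5*2.44*(T − (-9.031)) + 367.6*0.227*(T − (-9.031)) = 0
34.43(T − 247.3) + 1094.3(T − (-9.031)) + 83.45(T − (-9.031)) = 0
1212.2 T = -2121.6
T = -2121.6 / 1212.2 = -1.75 °C

T_f ≈ -1.8 °C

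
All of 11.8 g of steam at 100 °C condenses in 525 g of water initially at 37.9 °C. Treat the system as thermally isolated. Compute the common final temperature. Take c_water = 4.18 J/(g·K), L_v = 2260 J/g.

T_f ≈ 51.2 °C

Taking heat into each body as positive, Σ m c ΔT = 0:
steam→water at 100 °C releases m L_v = 11.8·2260 = 26668; condensed water 100 °C→T: 49.32(T − 100); water warms: 525·4.18·(T − 37.9) = 2194.5(T − 37.9)
2243.8 T = 26668 + 4932.4 + 83172 = 114772
T ≈ 51.15 °C, under the boiling point, so the assumption holds.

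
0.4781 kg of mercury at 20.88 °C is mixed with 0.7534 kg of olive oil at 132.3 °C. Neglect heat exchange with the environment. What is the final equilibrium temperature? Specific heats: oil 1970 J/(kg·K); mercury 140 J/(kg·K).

T_f ≈ 127.5 °C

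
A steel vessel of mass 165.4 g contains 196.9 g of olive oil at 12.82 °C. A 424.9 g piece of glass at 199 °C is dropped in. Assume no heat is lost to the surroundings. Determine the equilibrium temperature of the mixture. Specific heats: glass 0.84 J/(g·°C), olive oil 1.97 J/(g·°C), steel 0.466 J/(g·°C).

T_f ≈ 93.7 °C

Net heat exchanged in the isolated system is zero:
424.9·0.84·(T − 199) + 196.9·1.97·(T − 12.82) + 165.4·0.466·(T − 12.82) = 0
821.89 T = 76987
T ≈ 93.67 °C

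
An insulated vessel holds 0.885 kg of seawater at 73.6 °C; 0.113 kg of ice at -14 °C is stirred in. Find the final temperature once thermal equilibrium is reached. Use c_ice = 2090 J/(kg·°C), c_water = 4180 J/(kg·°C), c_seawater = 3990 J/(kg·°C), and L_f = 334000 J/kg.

T_f ≈ 54.7 °C

Conservation of energy gives ΣQ = 0:
warm ice to 0 °C: 0.113·2090·(0 − (-14)) = 3306.4
  melt ice: 0.113·334000 = 37742
  warm the meltwater: 472.34 T
  seawater: 3531.2(T − 73.6)
4003.5 T = 259893 − 41048 = 218844
T ≈ 54.66 °C — above 0 °C, consistent with complete melting.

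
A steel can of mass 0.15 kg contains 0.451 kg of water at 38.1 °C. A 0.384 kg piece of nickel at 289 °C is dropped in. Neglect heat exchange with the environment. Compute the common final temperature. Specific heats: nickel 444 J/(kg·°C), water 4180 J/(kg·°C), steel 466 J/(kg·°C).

T_f ≈ 58.2 °C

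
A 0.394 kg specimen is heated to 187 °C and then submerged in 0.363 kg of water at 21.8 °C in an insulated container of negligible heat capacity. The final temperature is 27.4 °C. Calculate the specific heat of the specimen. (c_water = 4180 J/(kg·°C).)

m_s c (T_s − T_f) = m_water c_water (T_f − T_0):
0.394·c·(187 − 27.4) = 0.363·4180·(27.4 − 21.8)
62.88 c = 8497.1  ⇒  c ≈ 135.1 J/(kg·°C)

c ≈ 135 J/(kg·°C)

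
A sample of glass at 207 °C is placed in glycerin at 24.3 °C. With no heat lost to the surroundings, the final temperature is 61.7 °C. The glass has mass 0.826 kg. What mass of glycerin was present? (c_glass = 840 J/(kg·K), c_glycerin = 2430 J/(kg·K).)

|Q_glass| = |Q_glycerin|:
0.826×840×(207 − 61.7) = m×2430×(61.7 − 24.3)
90882 m = 100815  ⇒  m ≈ 1.109 kg

m ≈ 1.11 kg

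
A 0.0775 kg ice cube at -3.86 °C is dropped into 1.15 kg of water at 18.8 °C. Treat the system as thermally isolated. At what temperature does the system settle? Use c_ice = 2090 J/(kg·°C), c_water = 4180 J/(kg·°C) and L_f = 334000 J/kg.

T_f ≈ 12.4 °C

Taking heat into each body as positive, Σ m c ΔT = 0:
ice -3.86→0 °C: 0.0775·2090·3.86 = 625.22; melt ice: 0.0775·334000 = 25885; meltwater 0→T: 0.0775·4180·T = 323.95 T; water cools: 1.15·4180·(T − 18.8) = 4807(T − 18.8)
5130.9 T = 90372 − 26510 = 63861
T ≈ 12.45 °C. Since T > 0 °C, the all-ice-melts assumption holds.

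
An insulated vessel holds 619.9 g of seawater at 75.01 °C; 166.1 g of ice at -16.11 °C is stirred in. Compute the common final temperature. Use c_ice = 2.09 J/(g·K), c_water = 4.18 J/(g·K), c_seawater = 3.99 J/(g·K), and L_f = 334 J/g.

Let T be the final temperature. ΣQ_i = 0:
ice -16.11→0 °C: 166.1·2.09·16.11 = 5592.6; melt ice: 166.1·334 = 55477; warm the meltwater: 694.3 T; seawater cools: 619.9·3.99·(T − 75.01) = 2473.4(T − 75.01)
3167.7 T = 185530 − 61070 = 124460
T ≈ 39.29 °C — above 0 °C, consistent with complete melting.

T_f ≈ 39.3 °C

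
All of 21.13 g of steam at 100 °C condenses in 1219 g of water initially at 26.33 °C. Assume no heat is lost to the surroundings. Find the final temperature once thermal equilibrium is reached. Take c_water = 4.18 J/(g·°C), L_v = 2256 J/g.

Heat gained plus heat lost sum to zero:
condense steam: −21.13·2256 = −47669; condensate cools 100→T: 21.13·4.18·(T − 100) = 88.32(T − 100); water warms: 1219·4.18·(T − 26.33) = 5095.4(T − 26.33)
5183.7 T = 47669 + 8832.3 + 134162 = 190664
T ≈ 36.78 °C — below 100 °C, confirming all the steam condensed.

T_f ≈ 36.8 °C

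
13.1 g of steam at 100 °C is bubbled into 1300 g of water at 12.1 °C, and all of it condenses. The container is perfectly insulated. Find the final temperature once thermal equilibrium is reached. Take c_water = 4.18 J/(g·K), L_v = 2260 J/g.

Energy balance with sensible and latent terms:
steam→water at 100 °C releases m L_v = 13.1·2260 = 29606
  condensed water 100 °C→T: 54.76(T − 100)
  water warms: 1300·4.18·(T − 12.1) = 5434(T − 12.1)
5488.8 T = 29606 + 5475.8 + 65751 = 100833
T ≈ 18.37 °C — below 100 °C, confirming all the steam condensed.

T_f ≈ 18.4 °C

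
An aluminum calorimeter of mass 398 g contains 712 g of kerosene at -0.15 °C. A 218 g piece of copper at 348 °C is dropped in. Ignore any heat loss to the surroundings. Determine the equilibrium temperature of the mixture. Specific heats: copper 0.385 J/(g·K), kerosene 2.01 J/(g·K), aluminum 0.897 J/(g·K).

T_f ≈ 15.5 °C

Setting the total heat transfer to zero:
218·0.385·(T − 348) + 712·2.01·(T − (-0.15)) + 398·0.897·(T − (-0.15)) = 0
83.93(T − 348) + 1431.1(T − (-0.15)) + 357.01(T − (-0.15)) = 0
(83.93 + 1431.1 + 357.01) T = 83.93·348 + 1431.1·(-0.15) + 357.01·(-0.15)
T ≈ 15.46 °C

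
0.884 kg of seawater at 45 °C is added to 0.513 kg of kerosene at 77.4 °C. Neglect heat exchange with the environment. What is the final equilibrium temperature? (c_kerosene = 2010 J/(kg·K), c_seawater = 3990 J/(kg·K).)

T_f ≈ 52.3 °C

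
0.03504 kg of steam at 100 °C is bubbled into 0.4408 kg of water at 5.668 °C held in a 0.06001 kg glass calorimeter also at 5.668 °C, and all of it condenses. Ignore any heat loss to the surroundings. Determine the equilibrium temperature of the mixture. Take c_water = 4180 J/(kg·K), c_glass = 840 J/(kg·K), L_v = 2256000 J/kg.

Energy balance with sensible and latent terms:
steam→water at 100 °C releases m L_v = 0.03504×2256000 = 79050
  condensate cools 100→T: 0.03504×4180×(T − 100) = 146.47(T − 100)
  water warms: 0.4408×4180×(T − 5.668) = 1842.5(T − 5.668)
  glass cup: 0.06001×840×(T − 5.668) = 50.41(T − 5.668)
2039.4 T = 79050 + 14647 + 10729 = 104426
T ≈ 51.20 °C, under the boiling point, so the assumption holds.

T_f ≈ 51.2 °C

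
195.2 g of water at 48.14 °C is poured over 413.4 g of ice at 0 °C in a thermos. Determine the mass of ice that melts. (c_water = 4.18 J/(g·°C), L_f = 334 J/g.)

m_melted ≈ 118 g

Water can give up m c ΔT = 195.2×4.18×48.14 = 39279 J before reaching 0 °C.
Fully melting the ice requires m_ice L_f = 413.4×334 = 138076 J.
Since 39279 < 138076 J, not all the ice melts; equilibrium is at 0 °C.
m_melt = 39279 / L_f = 117.6 g.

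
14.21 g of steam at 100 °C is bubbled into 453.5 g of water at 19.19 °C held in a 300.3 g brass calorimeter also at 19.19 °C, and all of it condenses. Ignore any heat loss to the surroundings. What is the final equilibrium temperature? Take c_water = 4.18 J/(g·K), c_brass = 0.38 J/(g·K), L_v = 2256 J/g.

Energy balance with sensible and latent terms:
steam→water at 100 °C releases m L_v = 14.21×2256 = 32058; condensate cools 100→T: 14.21×4.18×(T − 100) = 59.4(T − 100); original water: 1895.6(T − 19.19); brass cup: 300.3×0.38×(T − 19.19) = 114.11(T − 19.19)
2069.1 T = 32058 + 5939.8 + 38567 = 76565
T ≈ 37.00 °C — below 100 °C, confirming all the steam condensed.

T_f ≈ 37.0 °C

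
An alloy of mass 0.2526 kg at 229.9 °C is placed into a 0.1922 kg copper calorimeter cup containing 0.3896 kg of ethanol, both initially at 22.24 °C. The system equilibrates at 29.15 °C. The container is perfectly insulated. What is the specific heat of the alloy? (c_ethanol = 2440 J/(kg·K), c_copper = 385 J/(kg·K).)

Energy conservation, ΣQ = 0:
0.2526×c×(29.15 − 229.9) + 0.3896×2440×(29.15 − 22.24) + 0.1922×385×(29.15 − 22.24) = 0
-50.71 c = -7080.1
c = -7080.1/-50.71 ≈ 139.6 J/(kg·K)

c ≈ 140 J/(kg·K)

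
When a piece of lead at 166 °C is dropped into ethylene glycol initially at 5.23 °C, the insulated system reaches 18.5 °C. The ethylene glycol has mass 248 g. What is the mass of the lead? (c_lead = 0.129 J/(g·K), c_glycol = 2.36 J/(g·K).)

m ≈ 408 g

Conservation of energy gives ΣQ = 0:
m·0.129·(18.5 − 166) + 248·2.36·(18.5 − 5.23) = 0
-19.03 m = -7766.7
m = -7766.7/-19.03 ≈ 408.2 g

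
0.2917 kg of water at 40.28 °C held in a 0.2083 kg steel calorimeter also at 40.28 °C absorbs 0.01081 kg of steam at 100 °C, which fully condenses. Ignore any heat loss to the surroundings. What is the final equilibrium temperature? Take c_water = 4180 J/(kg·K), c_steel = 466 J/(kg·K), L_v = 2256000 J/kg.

Conservation of energy gives ΣQ = 0:
steam→water at 100 °C releases m L_v = 0.01081·2256000 = 24387; condensed water 100 °C→T: 45.19(T − 100); water warms: 0.2917·4180·(T − 40.28) = 1219.3(T − 40.28); steel cup: 0.2083·466·(T − 40.28) = 97.07(T − 40.28)
1361.6 T = 24387 + 4518.6 + 53024 = 81929
T ≈ 60.17 °C (< 100 °C, so full condensation is consistent).

T_f ≈ 60.2 °C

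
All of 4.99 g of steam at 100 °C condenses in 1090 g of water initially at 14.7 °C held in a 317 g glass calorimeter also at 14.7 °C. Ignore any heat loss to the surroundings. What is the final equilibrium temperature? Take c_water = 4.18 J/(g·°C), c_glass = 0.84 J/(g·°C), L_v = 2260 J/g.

T_f ≈ 17.4 °C

Heat gained plus heat lost sum to zero:
latent heat released on condensation: 4.99·2260 = 11277; condensate cools 100→T: 4.99·4.18·(T − 100) = 20.86(T − 100); original water: 4556.2(T − 14.7); glass cup: 317·0.84·(T − 14.7) = 266.28(T − 14.7)
4843.3 T = 11277 + 2085.8 + 70890 = 84254
T ≈ 17.40 °C (< 100 °C, so full condensation is consistent).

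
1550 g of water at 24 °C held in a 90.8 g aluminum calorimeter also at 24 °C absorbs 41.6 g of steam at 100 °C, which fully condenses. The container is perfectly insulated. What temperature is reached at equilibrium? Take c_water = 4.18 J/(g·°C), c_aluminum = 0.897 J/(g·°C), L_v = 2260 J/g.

T_f ≈ 39.9 °C

Sum of m c ΔT and latent-heat terms is zero:
latent heat released on condensation: 41.6·2260 = 94016; condensed water 100 °C→T: 173.89(T − 100); water warms: 1550·4.18·(T − 24) = 6479(T − 24); cup: 81.45(T − 24)
6734.3 T = 94016 + 17389 + 157451 = 268856
T ≈ 39.92 °C (< 100 °C, so full condensation is consistent).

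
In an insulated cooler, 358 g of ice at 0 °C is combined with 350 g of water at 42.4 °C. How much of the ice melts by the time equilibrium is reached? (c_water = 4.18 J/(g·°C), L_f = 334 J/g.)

m_melted ≈ 186 g

Heat available from the water dropping to 0 °C: 350·4.18·42.4 = 62031 J.
Melting all 358 g of ice would need 358·334 = 119572 J.
That's not enough to melt it all — equilibrium is at 0 °C with ice remaining.
m_melted·334 = 62031  ⇒  m_melted ≈ 185.7 g.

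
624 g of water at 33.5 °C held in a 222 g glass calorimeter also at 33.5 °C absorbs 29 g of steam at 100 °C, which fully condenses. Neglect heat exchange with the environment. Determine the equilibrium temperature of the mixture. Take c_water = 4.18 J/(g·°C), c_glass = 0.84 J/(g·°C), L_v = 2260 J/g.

T_f ≈ 58.7 °C

Energy balance with sensible and latent terms:
latent heat released on condensation: 29×2260 = 65540
  condensate cools 100→T: 29×4.18×(T − 100) = 121.22(T − 100)
  original water: 2608.3(T − 33.5)
  cup: 186.48(T − 33.5)
2916 T = 65540 + 12122 + 93626 = 171288
T ≈ 58.74 °C (< 100 °C, so full condensation is consistent).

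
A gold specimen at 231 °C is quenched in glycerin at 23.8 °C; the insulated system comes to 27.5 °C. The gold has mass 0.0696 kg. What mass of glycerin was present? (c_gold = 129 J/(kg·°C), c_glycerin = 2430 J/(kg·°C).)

m ≈ 0.203 kg

Conservation of energy gives ΣQ = 0:
0.0696×129×(27.5 − 231) + m×2430×(27.5 − 23.8) = 0
8991 m = 1827.1
m = 1827.1/8991 ≈ 0.2032 kg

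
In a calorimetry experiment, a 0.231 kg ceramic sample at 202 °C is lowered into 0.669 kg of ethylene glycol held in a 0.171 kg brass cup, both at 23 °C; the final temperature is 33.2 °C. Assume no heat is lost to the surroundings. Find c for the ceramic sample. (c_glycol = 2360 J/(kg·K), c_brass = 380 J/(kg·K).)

Net heat exchanged in the isolated system is zero:
0.231×c×(33.2 − 202) + 0.669×2360×(33.2 − 23) + 0.171×380×(33.2 − 23) = 0
-38.99 c = -16767
c = -16767/-38.99 ≈ 430 J/(kg·K)

c ≈ 430 J/(kg·K)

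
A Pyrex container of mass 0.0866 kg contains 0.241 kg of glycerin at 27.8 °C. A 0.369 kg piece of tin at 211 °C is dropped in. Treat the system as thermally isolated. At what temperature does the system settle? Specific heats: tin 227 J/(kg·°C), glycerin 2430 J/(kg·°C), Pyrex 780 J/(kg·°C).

T_f ≈ 48.6 °C

Net heat exchanged in the isolated system is zero:
0.369×227×(T − 211) + 0.241×2430×(T − 27.8) + 0.0866×780×(T − 27.8) = 0
(83.76 + 585.63 + 67.55) T = 83.76×211 + 585.63×27.8 + 67.55×27.8
T = 35832/736.94 ≈ 48.62 °C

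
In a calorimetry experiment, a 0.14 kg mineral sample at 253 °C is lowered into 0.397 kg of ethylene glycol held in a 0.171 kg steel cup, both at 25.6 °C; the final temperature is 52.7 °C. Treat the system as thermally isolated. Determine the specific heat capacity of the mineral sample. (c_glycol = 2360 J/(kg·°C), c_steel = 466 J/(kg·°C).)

c ≈ 982 J/(kg·°C)

Let T be the final temperature. ΣQ_i = 0:
0.14·c·(52.7 − 253) + 0.397·2360·(52.7 − 25.6) + 0.171·466·(52.7 − 25.6) = 0
-28.04 c = -27550
c = -27550/-28.04 ≈ 982.5 J/(kg·°C)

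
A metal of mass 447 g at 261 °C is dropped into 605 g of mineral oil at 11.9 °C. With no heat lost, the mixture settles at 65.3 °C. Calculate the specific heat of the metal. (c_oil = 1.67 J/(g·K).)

Let T be the final temperature. ΣQ_i = 0:
447×c×(65.3 − 261) + 605×1.67×(65.3 − 11.9) = 0
-87478 c = -53953
c = -53953/-87478 ≈ 0.6168 J/(g·K)

c ≈ 0.617 J/(g·K)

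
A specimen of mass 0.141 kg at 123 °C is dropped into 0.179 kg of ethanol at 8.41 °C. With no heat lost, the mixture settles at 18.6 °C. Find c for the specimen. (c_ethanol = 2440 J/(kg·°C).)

c ≈ 302 J/(kg·°C)

Taking heat into each body as positive, Σ m c ΔT = 0:
0.141×c×(18.6 − 123) + 0.179×2440×(18.6 − 8.41) = 0
-14.72 c = -4450.6
c = -4450.6/-14.72 ≈ 302.3 J/(kg·°C)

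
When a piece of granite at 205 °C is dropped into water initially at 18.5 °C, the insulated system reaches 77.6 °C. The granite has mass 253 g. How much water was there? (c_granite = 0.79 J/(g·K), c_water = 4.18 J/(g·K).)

Net heat exchanged in the isolated system is zero:
253·0.79·(77.6 − 205) + m·4.18·(77.6 − 18.5) = 0
247.04 m = 25463
m = 25463/247.04 ≈ 103.1 g

m ≈ 103 g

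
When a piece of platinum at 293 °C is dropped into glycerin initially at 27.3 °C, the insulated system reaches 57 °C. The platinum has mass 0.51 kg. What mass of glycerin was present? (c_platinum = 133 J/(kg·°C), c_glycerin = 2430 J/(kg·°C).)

m ≈ 0.222 kg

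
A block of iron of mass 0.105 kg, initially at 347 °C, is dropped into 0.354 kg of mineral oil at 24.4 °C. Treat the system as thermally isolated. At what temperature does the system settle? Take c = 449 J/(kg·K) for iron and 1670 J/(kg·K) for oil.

Set heat shed by the hot body equal to heat absorbed by the cold body:
0.105·449·(347 − T) = 0.354·1670·(T − 24.4)
47.14(347 − T) = 591.18(T − 24.4)
638.32 T = 30784  ⇒  T ≈ 48.23 °C

T_f ≈ 48.2 °C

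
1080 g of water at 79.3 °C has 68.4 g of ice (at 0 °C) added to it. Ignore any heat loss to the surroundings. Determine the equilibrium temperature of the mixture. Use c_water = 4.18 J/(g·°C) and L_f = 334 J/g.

Net heat exchanged in the isolated system is zero:
fusion: m_ice L_f = 68.4×334 = 22846; warm the meltwater: 285.91 T; water: 4514.4(T − 79.3)
4800.3 T = 357992 − 22846 = 335146
T ≈ 69.82 °C — above 0 °C, consistent with complete melting.

T_f ≈ 69.8 °C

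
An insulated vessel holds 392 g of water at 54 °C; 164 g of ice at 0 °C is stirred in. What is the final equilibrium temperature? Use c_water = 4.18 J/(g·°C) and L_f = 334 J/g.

T_f ≈ 14.5 °C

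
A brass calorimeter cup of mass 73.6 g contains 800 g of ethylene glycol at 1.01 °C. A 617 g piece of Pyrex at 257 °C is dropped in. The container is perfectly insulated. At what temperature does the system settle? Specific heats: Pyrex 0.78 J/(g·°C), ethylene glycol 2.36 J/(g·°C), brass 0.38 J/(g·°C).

Net heat exchanged in the isolated system is zero:
617·0.78·(T − 257) + 800·2.36·(T − 1.01) + 73.6·0.38·(T − 1.01) = 0
481.26(T − 257) + 1888(T − 1.01) + 27.97(T − 1.01) = 0
2397.2 T = 125619
T = 125619/2397.2 ≈ 52.40 °C

T_f ≈ 52.4 °C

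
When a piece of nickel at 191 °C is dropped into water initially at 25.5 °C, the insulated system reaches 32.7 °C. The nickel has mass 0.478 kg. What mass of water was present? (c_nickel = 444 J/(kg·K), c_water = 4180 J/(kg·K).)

Taking heat into each body as positive, Σ m c ΔT = 0:
0.478×444×(32.7 − 191) + m×4180×(32.7 − 25.5) = 0
30096 m = 33596
m = 33596/30096 ≈ 1.116 kg

m ≈ 1.12 kg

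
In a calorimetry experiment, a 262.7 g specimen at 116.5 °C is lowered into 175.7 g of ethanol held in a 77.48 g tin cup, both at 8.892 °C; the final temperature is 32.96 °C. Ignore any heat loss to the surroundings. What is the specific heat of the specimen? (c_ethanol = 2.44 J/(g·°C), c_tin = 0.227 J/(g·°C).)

Energy conservation, ΣQ = 0:
262.7·c·(32.96 − 116.5) + 175.7·2.44·(32.96 − 8.892) + 77.48·0.227·(32.96 − 8.892) = 0
-21946 c = -10741
c = -10741/-21946 ≈ 0.4895 J/(g·°C)

c ≈ 0.489 J/(g·°C)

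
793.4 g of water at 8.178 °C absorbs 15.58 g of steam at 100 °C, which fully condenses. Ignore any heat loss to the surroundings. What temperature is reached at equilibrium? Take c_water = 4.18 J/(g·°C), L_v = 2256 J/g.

T_f ≈ 20.3 °C

Energy balance with sensible and latent terms:
steam→water at 100 °C releases m L_v = 15.58×2256 = 35148
  condensed water 100 °C→T: 65.12(T − 100)
  original water: 3316.4(T − 8.178)
3381.5 T = 35148 + 6512.4 + 27122 = 68783
T ≈ 20.34 °C — below 100 °C, confirming all the steam condensed.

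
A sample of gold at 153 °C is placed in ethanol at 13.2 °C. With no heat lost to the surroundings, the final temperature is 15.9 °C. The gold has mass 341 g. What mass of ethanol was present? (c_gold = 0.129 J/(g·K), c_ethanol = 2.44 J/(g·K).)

m ≈ 915 g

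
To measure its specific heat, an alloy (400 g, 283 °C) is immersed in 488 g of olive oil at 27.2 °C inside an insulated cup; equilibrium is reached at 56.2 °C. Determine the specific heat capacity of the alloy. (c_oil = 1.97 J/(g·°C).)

c ≈ 0.307 J/(g·°C)

Setting the total heat transfer to zero:
400×c×(56.2 − 283) + 488×1.97×(56.2 − 27.2) = 0
-90720 c = -27879
c = -27879/-90720 ≈ 0.3073 J/(g·°C)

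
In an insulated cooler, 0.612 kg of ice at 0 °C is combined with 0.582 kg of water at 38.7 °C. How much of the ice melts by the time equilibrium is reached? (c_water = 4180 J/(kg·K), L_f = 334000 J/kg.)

Cooling the water to 0 °C releases 0.582·4180·38.7 = 94148 J.
Fully melting the ice requires m_ice L_f = 0.612·334000 = 204408 J.
Since 94148 < 204408 J, not all the ice melts; equilibrium is at 0 °C.
Mass melted = 94148/334000 ≈ 0.2819 kg.

m_melted ≈ 0.282 kg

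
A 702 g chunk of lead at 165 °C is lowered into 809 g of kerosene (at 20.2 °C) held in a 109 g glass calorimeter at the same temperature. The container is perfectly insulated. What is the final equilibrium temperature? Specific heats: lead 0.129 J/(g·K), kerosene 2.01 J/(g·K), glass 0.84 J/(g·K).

T_f is the heat-capacity-weighted average of the initial temperatures:
T_f = (90.56*165 + 1626.1*20.2 + 91.56*20.2) / (90.56 + 1626.1 + 91.56)
    = 49639 / 1808.2 ≈ 27.45 °C

T_f ≈ 27.5 °C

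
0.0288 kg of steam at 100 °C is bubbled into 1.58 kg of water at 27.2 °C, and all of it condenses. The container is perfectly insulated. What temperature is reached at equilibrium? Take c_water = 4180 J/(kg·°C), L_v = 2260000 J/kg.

T_f ≈ 38.2 °C

Conservation of energy gives ΣQ = 0:
condense steam: −0.0288·2260000 = −65088
  condensed water 100 °C→T: 120.38(T − 100)
  water warms: 1.58·4180·(T − 27.2) = 6604.4(T − 27.2)
6724.8 T = 65088 + 12038 + 179640 = 256766
T ≈ 38.18 °C (< 100 °C, so full condensation is consistent).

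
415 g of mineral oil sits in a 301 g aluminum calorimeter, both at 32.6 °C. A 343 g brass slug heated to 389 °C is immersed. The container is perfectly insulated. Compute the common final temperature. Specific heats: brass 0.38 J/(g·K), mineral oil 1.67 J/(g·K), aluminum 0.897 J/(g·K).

Net heat exchanged in the isolated system is zero:
343*0.38*(T − 389) + 415*1.67*(T − 32.6) + 301*0.897*(T − 32.6) = 0
1093.4 T = 82098
T = 82098/1093.4 ≈ 75.09 °C

T_f ≈ 75.1 °C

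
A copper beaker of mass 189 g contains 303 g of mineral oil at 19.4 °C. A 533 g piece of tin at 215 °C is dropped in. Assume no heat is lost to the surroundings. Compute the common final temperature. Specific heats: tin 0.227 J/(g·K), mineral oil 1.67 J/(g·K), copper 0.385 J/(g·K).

T_f ≈ 53.2 °C

Taking heat into each body as positive, Σ m c ΔT = 0:
533*0.227*(T − 215) + 303*1.67*(T − 19.4) + 189*0.385*(T − 19.4) = 0
(120.99 + 506.01 + 72.77) T = 120.99*215 + 506.01*19.4 + 72.77*19.4
T = 37241/699.77 ≈ 53.22 °C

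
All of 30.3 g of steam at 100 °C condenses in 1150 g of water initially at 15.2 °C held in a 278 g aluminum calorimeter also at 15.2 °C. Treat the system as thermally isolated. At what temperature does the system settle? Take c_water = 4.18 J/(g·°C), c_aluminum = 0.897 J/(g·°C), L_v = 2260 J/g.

T_f ≈ 30.5 °C

Conservation of energy gives ΣQ = 0:
condense steam: −30.3×2260 = −68478
  condensate cools 100→T: 30.3×4.18×(T − 100) = 126.65(T − 100)
  original water: 4807(T − 15.2)
  cup: 249.37(T − 15.2)
5183 T = 68478 + 12665 + 76857 = 158000
T ≈ 30.48 °C (< 100 °C, so full condensation is consistent).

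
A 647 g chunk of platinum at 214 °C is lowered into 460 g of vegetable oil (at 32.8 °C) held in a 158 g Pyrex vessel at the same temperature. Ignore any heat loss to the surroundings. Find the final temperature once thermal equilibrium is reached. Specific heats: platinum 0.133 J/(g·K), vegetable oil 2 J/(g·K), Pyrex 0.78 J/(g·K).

T_f ≈ 46.6 °C

Heat gained plus heat lost sum to zero:
647×0.133×(T − 214) + 460×2×(T − 32.8) + 158×0.78×(T − 32.8) = 0
86.05(T − 214) + 920(T − 32.8) + 123.24(T − 32.8) = 0
(86.05 + 920 + 123.24) T = 86.05×214 + 920×32.8 + 123.24×32.8
T = 52633/1129.3 ≈ 46.61 °C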